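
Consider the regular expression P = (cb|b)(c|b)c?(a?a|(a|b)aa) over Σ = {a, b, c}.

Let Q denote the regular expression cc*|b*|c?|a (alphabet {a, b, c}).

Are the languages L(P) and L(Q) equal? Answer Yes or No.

The string bba is accepted by P but rejected by Q.
So L(P) ≠ L(Q).

No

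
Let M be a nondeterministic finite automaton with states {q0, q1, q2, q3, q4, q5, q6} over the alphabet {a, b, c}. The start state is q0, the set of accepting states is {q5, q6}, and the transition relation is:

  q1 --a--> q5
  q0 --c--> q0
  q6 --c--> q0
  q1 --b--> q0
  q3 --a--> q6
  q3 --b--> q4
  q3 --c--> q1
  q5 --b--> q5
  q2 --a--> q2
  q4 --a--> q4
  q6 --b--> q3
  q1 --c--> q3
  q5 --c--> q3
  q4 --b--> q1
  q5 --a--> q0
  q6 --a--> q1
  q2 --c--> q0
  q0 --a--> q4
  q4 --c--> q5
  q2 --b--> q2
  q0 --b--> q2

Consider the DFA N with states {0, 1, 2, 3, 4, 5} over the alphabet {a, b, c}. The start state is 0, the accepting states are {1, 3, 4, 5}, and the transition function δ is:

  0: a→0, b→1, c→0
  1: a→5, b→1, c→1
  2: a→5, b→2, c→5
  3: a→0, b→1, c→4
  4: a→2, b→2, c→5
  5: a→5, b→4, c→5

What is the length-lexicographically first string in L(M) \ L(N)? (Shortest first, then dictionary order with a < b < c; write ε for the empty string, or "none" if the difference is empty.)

The string ac is accepted by M but not by N.
No shorter string lies in the difference, and ac is the lexicographically first length-2 string in L(M) \ L(N).

ac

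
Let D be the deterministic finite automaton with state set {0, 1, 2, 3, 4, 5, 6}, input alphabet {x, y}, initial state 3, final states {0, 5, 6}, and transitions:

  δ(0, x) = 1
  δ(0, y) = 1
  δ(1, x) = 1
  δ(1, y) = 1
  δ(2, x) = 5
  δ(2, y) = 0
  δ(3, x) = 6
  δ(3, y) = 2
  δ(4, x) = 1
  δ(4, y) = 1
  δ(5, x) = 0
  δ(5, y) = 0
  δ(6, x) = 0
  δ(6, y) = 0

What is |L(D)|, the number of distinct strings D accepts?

The useful subgraph on states {0, 2, 3, 5, 6} is acyclic, so L(D) is finite; the longest accepting path visits 4 useful states, giving maximum string length 3.
Counting accepting paths from 3 by length: 1 of length 1, 4 of length 2, 2 of length 3. Total 7.

7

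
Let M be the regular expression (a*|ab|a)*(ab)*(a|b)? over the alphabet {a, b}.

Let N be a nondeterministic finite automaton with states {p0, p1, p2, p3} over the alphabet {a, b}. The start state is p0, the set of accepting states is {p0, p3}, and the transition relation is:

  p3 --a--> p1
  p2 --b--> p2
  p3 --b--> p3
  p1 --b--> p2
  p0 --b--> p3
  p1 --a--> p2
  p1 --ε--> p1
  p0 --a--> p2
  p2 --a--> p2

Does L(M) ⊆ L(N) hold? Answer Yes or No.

No

The string a is in L(M) but not in L(N).
So L(M) ⊄ L(N).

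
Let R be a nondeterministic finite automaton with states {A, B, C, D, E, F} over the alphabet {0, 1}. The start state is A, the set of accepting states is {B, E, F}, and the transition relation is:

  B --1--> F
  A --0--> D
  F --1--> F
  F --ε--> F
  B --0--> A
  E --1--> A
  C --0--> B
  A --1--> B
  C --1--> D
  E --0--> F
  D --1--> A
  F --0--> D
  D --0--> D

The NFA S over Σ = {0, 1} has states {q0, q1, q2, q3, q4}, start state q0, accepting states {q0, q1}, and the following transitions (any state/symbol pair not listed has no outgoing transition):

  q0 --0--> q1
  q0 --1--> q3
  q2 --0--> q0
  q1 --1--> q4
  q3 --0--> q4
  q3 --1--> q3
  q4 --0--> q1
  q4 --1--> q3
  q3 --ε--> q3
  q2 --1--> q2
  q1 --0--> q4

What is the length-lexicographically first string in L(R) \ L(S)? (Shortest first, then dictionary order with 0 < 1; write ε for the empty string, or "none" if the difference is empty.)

1

The string 1 is accepted by R but not by S.
No shorter string lies in the difference, and 1 is the lexicographically first length-1 string in L(R) \ L(S).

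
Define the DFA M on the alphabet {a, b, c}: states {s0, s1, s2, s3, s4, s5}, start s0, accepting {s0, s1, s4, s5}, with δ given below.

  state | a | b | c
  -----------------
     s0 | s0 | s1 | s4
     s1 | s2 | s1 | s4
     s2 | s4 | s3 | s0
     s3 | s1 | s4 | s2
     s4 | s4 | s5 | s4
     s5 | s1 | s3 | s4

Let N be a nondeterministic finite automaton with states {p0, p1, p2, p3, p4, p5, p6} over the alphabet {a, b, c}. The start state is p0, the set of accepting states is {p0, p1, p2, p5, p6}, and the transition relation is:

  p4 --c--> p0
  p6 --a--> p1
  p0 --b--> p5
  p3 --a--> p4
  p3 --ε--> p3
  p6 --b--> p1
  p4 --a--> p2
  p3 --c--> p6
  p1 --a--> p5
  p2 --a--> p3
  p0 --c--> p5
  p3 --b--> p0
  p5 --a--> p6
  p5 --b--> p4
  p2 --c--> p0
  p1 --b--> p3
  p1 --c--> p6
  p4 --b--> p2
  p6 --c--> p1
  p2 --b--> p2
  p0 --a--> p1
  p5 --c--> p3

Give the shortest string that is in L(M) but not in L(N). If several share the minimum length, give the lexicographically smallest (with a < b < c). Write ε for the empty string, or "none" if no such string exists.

ab

The string ab is accepted by M but not by N.
No shorter string lies in the difference, and ab is the lexicographically first length-2 string in L(M) \ L(N).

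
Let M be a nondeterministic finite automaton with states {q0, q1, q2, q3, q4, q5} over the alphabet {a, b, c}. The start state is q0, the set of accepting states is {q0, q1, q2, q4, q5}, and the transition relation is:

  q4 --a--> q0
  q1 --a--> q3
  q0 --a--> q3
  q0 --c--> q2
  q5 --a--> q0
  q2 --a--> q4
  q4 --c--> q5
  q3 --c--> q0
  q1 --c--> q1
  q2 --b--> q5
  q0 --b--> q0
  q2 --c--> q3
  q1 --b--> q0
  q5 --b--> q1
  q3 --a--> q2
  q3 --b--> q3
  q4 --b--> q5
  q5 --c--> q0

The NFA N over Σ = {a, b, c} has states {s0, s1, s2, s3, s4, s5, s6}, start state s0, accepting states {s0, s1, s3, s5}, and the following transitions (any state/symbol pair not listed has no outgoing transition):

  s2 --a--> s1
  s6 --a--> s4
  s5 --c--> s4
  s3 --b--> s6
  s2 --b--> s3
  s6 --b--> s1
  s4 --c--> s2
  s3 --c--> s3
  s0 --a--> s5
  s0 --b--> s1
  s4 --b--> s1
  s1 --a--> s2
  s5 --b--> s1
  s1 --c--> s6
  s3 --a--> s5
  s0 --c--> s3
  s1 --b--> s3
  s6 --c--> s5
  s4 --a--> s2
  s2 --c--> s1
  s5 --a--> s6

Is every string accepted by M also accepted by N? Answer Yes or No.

The string aa is in L(M) but not in L(N).
So L(M) ⊄ L(N).

No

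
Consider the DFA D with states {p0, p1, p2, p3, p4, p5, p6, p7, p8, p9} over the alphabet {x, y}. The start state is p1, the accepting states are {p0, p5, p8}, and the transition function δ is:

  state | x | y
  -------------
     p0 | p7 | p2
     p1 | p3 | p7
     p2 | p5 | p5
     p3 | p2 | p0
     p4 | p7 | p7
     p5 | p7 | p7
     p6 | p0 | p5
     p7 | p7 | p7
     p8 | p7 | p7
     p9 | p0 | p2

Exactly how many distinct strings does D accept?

The useful subgraph on states {p0, p1, p2, p3, p5} is acyclic, so L(D) is finite; the longest accepting path visits 5 useful states, giving maximum string length 4.
Counting accepting paths from p1 by length: 1 of length 2, 2 of length 3, 2 of length 4. Total 5.

5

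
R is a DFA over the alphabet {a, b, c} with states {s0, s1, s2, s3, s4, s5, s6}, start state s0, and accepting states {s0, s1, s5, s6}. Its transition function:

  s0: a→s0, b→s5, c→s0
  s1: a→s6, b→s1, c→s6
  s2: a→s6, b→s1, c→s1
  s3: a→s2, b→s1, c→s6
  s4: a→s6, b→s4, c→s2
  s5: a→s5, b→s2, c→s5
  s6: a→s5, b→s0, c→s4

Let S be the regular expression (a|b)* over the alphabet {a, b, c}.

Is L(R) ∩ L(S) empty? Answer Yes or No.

No

The empty string ε is accepted by both R and S.
Hence L(R) ∩ L(S) ≠ ∅.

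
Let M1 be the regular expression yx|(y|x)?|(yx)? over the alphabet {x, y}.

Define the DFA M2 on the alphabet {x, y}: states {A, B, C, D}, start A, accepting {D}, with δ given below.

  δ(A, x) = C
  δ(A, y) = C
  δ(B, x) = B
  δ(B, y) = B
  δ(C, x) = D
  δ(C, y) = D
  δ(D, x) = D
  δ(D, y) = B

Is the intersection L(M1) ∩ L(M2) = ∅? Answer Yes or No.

The string yx is accepted by both M1 and M2.
Hence L(M1) ∩ L(M2) ≠ ∅.

No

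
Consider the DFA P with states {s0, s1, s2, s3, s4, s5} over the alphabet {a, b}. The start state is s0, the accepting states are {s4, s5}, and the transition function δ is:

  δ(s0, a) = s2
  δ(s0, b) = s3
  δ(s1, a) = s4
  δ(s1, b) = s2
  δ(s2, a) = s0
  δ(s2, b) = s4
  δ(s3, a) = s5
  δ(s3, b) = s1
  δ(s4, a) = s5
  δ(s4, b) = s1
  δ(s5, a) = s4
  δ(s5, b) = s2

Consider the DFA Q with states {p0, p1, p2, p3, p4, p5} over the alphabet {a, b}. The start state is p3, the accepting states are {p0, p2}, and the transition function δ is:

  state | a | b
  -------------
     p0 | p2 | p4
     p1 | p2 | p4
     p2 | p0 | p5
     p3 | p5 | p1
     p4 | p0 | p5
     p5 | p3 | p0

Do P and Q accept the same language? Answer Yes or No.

Yes

Exploring the product automaton P × Q from the start pair (s0, p3), following both machines on each input symbol, reaches 6 state pairs: (s0, p3), (s2, p5), (s3, p1), (s4, p0), (s5, p2), (s1, p4).
P accepts in {s4, s5} and Q accepts in {p0, p2}. In every reachable pair the two components are either both accepting — (s4, p0), (s5, p2) — or both non-accepting, so no string is accepted by exactly one of the machines: L(P) \ L(Q) and L(Q) \ L(P) are both empty.
Hence every string is accepted by P iff it is accepted by Q, and the two languages coincide.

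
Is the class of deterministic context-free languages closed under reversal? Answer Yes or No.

L = {c bⁿaⁿ : n≥0} ∪ {d b²ⁿaⁿ : n≥0} is a DCFL: the first symbol tells a deterministic PDA whether to pop one or two b's per a. Its reversal Lᴿ = {aⁿbⁿ c : n≥0} ∪ {aⁿb²ⁿ d : n≥0} is not. DCFLs are closed under right quotient by regular languages, and Lᴿ/{c, d} = {aⁿbⁿ : n≥0} ∪ {aⁿb²ⁿ : n≥0} — the standard context-free language accepted by no deterministic PDA (intuitively the machine would have to commit to a b-to-a ratio before the distinguishing marker arrives; formally, a DPDA for it would have a single run on aⁿb²ⁿ, accepting after the prefix aⁿbⁿ and accepting again after n more b's; an ordinary PDA that simulates it on a's and b's and, at any moment when it is accepting, may switch to reading only a fresh letter e while feeding each e to the simulation as a b, would accept aⁱbʲeᵏ (k≥1) exactly when both aⁱbʲ and aⁱbʲ⁺ᵏ are in the language, i.e. its language intersected with the regular set a*b*e⁺ would be exactly {aⁿbⁿeⁿ : n≥1} — impossible, since context-free languages are closed under intersection with regular sets and {aⁿbⁿeⁿ} is not context-free). So Lᴿ cannot be a DCFL.

No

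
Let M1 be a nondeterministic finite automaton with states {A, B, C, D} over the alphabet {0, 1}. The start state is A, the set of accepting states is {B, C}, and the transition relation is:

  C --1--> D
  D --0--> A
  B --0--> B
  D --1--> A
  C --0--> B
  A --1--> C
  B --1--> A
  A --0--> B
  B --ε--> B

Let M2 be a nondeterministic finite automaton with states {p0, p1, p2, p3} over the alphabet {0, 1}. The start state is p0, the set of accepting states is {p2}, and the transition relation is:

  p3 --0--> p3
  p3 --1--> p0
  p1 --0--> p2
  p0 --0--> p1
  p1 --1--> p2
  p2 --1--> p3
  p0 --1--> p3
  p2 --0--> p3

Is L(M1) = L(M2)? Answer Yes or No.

The string 0 is accepted by M1 but rejected by M2.
So L(M1) ≠ L(M2).

No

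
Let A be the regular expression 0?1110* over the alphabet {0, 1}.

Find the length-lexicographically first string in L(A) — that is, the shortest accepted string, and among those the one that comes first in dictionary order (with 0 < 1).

By inspection of the expression, no string of length less than 3 matches, and 111 is the lexicographically first match of length 3.

111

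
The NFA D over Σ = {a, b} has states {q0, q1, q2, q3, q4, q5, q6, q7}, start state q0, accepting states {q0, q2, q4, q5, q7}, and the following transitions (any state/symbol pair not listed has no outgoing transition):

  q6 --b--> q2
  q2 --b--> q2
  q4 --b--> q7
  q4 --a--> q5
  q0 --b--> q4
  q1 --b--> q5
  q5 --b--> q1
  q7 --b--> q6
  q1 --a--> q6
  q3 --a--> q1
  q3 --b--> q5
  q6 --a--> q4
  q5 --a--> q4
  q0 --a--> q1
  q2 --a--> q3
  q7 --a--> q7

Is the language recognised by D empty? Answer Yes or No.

No

The empty string ε is accepted: the run q0 ends in the accepting state q0.
Since at least one string is accepted, L(D) is not empty.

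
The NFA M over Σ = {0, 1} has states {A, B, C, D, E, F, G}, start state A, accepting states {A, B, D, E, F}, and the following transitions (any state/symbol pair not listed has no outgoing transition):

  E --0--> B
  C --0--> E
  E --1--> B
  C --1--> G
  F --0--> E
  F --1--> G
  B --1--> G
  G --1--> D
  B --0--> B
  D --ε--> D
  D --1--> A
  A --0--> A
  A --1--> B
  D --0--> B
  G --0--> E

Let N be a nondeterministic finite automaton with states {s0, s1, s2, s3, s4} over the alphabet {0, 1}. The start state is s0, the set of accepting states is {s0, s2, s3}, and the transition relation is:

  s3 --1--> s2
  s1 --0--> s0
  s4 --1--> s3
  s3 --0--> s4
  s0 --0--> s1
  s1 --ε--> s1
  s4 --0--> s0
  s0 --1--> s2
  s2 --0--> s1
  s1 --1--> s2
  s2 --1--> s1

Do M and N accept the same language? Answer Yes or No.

No

The string 0 is accepted by M but rejected by N.
So L(M) ≠ L(N).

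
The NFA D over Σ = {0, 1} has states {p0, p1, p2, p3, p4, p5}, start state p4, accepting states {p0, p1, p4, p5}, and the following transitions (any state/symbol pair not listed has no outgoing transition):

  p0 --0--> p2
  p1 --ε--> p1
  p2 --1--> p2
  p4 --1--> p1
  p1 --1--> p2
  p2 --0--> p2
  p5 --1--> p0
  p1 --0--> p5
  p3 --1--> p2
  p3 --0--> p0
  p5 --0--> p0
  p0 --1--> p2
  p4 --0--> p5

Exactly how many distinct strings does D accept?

8

The useful subgraph on states {p0, p1, p4, p5} is acyclic, so L(D) is finite; the longest accepting path visits 4 useful states, giving maximum string length 3.
Counting accepting paths from p4 by length: 1 of length 0, 2 of length 1, 3 of length 2, 2 of length 3. Total 8.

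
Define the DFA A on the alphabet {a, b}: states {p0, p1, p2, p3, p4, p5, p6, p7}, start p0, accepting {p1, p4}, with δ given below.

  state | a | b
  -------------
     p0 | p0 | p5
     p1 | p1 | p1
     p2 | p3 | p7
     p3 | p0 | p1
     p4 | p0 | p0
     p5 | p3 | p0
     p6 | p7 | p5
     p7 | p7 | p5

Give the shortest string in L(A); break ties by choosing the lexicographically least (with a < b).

A breadth-first search from p0 reaches an accepting state first via the path p0 → p5 → p3 → p1 on input bab.
No string of length < 3 is accepted (BFS exhausts all shorter strings without reaching an accepting state), and bab is the lexicographically least accepting string of length 3.

bab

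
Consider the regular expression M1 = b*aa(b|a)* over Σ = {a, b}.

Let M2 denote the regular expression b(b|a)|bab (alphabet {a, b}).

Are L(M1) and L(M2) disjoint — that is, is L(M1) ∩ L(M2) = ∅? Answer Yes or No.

Yes

Converting the expression M1 to a DFA (subset construction, then merging equivalent states) gives the minimal DFA with states {r0, r1, r2, r3}, start state r0, accepting states {r2} and transitions r0: a→r1, b→r0; r1: a→r2, b→r3; r2: a→r2, b→r2; r3: a→r3, b→r3.
Converting the expression M2 to a DFA (subset construction, then merging equivalent states) gives the minimal DFA with states {t0, t1, t2, t3, t4}, start state t0, accepting states {t3, t4} and transitions t0: a→t1, b→t2; t1: a→t1, b→t1; t2: a→t3, b→t4; t3: a→t1, b→t4; t4: a→t1, b→t1.
Exploring the product automaton M1 × M2 from the start pair (r0, t0), following both machines on each input symbol, reaches 9 state pairs: (r0, t0), (r1, t1), (r0, t2), (r2, t1), (r3, t1), (r1, t3), (r0, t4), (r3, t4), (r0, t1).
M1 accepts in {r2} and M2 accepts in {t3, t4}; no reachable pair has both components accepting, so no string drives both machines to acceptance simultaneously and L(M1) ∩ L(M2) = ∅.
So no string is accepted by both, and the intersection is empty.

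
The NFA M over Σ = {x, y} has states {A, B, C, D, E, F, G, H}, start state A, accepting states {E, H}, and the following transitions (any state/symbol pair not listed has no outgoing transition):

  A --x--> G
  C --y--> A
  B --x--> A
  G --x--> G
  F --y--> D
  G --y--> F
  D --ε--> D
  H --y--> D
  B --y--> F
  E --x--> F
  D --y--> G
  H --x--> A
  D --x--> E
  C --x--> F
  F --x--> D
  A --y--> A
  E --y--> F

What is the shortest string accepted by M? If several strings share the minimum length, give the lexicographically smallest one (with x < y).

xyxx

A breadth-first search from A reaches an accepting state first via the path A → G → F → D → E on input xyxx.
No string of length < 4 is accepted (BFS exhausts all shorter strings without reaching an accepting state), and xyxx is the lexicographically least accepting string of length 4.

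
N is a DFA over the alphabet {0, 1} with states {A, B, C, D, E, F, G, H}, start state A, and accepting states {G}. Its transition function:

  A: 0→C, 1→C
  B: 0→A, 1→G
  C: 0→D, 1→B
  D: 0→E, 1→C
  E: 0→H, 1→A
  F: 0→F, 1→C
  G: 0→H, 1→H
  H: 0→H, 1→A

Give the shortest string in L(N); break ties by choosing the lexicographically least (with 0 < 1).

A breadth-first search from A reaches an accepting state first via the path A → C → B → G on input 011.
No string of length < 3 is accepted (BFS exhausts all shorter strings without reaching an accepting state), and 011 is the lexicographically least accepting string of length 3.

011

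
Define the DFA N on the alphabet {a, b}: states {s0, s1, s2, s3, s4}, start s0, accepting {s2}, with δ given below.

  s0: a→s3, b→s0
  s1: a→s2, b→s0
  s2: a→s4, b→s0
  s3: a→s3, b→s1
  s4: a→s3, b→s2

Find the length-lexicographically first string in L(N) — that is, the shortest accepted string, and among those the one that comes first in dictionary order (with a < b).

A breadth-first search from s0 reaches an accepting state first via the path s0 → s3 → s1 → s2 on input aba.
No string of length < 3 is accepted (BFS exhausts all shorter strings without reaching an accepting state), and aba is the lexicographically least accepting string of length 3.

aba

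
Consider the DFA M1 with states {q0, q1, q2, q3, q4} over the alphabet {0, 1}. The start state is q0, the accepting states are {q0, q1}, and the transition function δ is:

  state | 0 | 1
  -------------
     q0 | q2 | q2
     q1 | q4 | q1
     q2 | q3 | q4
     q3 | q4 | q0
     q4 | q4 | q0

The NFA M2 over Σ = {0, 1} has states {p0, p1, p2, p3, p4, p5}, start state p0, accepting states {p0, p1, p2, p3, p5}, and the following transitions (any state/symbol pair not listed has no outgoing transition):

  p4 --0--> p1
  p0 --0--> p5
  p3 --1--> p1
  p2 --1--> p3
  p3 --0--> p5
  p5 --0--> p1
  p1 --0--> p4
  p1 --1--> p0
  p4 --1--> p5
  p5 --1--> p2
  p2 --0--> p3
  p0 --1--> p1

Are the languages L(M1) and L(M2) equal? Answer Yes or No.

No

The string 0 is accepted by M2 but rejected by M1.
So L(M1) ≠ L(M2).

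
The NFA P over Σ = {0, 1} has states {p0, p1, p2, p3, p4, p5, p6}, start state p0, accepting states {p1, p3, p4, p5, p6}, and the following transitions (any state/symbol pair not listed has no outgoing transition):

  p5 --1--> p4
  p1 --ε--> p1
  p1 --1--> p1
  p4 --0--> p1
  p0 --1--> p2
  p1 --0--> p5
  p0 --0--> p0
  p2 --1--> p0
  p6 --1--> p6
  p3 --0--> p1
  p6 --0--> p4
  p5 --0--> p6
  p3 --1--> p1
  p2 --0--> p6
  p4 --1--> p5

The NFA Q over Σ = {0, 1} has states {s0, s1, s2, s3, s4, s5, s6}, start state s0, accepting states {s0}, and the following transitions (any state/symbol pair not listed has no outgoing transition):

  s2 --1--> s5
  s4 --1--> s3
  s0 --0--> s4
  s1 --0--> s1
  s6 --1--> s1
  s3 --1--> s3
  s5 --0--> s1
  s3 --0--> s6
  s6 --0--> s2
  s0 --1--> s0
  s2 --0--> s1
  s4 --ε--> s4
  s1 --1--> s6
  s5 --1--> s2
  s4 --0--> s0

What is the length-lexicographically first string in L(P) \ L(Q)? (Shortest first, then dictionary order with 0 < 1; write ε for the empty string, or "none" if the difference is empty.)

The string 10 is accepted by P but not by Q.
No shorter string lies in the difference, and 10 is the lexicographically first length-2 string in L(P) \ L(Q).

10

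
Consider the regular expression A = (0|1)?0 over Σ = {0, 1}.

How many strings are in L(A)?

The expression has no Kleene star, so L(A) is finite. Expanding the alternatives gives {0, 00, 10}.
That is 1 of length 1, 2 of length 2: 3 strings in all.

3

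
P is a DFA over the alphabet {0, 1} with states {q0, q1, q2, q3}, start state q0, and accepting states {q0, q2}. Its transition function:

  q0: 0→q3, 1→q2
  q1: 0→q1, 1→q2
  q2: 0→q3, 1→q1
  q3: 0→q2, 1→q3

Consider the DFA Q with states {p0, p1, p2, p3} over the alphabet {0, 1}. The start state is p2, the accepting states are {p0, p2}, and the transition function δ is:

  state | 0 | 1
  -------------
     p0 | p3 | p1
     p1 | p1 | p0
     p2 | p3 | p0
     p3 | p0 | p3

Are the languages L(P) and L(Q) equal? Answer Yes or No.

Yes

Exploring the product automaton P × Q from the start pair (q0, p2), following both machines on each input symbol, reaches 4 state pairs: (q0, p2), (q3, p3), (q2, p0), (q1, p1).
P accepts in {q0, q2} and Q accepts in {p0, p2}. In every reachable pair the two components are either both accepting — (q0, p2), (q2, p0) — or both non-accepting, so no string is accepted by exactly one of the machines: L(P) \ L(Q) and L(Q) \ L(P) are both empty.
Hence every string is accepted by P iff it is accepted by Q, and the two languages coincide.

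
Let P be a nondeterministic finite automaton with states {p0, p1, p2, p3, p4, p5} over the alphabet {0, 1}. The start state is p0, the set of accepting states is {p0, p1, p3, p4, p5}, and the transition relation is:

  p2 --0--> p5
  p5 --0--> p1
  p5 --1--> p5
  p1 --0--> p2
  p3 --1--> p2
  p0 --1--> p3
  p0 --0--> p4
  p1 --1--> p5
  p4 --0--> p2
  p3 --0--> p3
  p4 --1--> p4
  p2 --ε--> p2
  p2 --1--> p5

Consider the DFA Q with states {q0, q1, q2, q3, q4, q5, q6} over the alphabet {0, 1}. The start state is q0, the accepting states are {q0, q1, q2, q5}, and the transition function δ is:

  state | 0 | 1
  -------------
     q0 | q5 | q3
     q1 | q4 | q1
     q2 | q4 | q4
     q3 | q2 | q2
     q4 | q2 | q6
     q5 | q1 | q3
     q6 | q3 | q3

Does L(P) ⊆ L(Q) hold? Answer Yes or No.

No

The string 1 is in L(P) but not in L(Q).
So L(P) ⊄ L(Q).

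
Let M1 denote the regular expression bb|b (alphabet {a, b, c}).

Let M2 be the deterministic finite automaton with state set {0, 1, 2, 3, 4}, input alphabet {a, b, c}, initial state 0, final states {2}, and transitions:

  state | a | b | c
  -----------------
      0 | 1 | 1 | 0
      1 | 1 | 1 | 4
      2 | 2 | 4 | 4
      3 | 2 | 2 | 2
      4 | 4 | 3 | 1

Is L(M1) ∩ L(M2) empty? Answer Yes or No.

Converting the expression M1 to a DFA (subset construction, then merging equivalent states) gives the minimal DFA with states {r0, r1, r2, r3}, start state r0, accepting states {r2, r3} and transitions r0: a→r1, b→r2, c→r1; r1: a→r1, b→r1, c→r1; r2: a→r1, b→r3, c→r1; r3: a→r1, b→r1, c→r1.
Exploring the product automaton M1 × M2 from the start pair (r0, 0), following both machines on each input symbol, reaches 8 state pairs: (r0, 0), (r1, 1), (r2, 1), (r1, 0), (r1, 4), (r3, 1), (r1, 3), (r1, 2).
M1 accepts in {r2, r3} and M2 accepts in {2}; no reachable pair has both components accepting, so no string drives both machines to acceptance simultaneously and L(M1) ∩ L(M2) = ∅.
So no string is accepted by both, and the intersection is empty.

Yes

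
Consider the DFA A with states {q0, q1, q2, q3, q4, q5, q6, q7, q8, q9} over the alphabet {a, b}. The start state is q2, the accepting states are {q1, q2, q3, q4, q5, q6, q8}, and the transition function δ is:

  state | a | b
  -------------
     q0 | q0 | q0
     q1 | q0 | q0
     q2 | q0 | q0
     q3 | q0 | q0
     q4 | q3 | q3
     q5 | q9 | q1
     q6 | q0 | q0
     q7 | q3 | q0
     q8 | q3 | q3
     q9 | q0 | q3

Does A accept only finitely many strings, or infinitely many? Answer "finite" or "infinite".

The useful states (reachable from q2 and able to reach an accepting state) are {q2}.
Restricted to these states the transition graph has no cycle, so every accepting path has bounded length and L is finite.

finite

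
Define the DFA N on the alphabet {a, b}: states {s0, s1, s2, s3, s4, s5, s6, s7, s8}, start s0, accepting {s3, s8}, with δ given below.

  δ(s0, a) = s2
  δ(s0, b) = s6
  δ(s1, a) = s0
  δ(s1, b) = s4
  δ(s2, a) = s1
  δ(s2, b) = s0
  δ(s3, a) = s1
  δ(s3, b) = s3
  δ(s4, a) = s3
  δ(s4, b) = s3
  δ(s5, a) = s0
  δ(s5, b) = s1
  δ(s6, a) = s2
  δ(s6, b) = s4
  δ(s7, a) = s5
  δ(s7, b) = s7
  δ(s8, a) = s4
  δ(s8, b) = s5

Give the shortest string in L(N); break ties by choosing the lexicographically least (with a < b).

bba

A breadth-first search from s0 reaches an accepting state first via the path s0 → s6 → s4 → s3 on input bba.
No string of length < 3 is accepted (BFS exhausts all shorter strings without reaching an accepting state), and bba is the lexicographically least accepting string of length 3.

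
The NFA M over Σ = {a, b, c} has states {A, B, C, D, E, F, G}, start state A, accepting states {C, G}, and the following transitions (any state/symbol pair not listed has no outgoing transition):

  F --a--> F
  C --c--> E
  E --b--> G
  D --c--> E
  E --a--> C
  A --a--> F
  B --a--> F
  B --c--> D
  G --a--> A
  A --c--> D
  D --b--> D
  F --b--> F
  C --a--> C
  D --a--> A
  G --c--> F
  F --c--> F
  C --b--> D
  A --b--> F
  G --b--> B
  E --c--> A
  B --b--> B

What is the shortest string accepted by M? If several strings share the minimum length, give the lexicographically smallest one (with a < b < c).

cca

A breadth-first search from A reaches an accepting state first via the path A → D → E → C on input cca.
No string of length < 3 is accepted (BFS exhausts all shorter strings without reaching an accepting state), and cca is the lexicographically least accepting string of length 3.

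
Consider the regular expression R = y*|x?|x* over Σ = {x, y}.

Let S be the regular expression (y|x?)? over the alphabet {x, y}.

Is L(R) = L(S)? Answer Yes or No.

The string xx is accepted by R but rejected by S.
So L(R) ≠ L(S).

No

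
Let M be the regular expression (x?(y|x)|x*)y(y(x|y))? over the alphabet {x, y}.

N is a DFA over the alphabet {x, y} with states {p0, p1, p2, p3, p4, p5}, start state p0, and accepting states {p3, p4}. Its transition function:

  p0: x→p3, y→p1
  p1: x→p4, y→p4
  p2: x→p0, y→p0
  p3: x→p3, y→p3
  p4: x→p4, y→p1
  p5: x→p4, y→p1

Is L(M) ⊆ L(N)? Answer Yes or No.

The string y is in L(M) but not in L(N).
So L(M) ⊄ L(N).

No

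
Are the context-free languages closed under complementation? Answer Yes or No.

CFLs are closed under union, so if they were also closed under complement they would be closed under intersection by De Morgan (L₁ ∩ L₂ is the complement of the union of the complements). But {aⁿbⁿcᵐ} ∩ {aᵐbⁿcⁿ} = {aⁿbⁿcⁿ} is not context-free although both operands are.

No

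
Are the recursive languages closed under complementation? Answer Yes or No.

Yes

Run the decider for L and flip its answer; since the decider halts on every input, this decides the complement.
So the recursive languages are closed under complement.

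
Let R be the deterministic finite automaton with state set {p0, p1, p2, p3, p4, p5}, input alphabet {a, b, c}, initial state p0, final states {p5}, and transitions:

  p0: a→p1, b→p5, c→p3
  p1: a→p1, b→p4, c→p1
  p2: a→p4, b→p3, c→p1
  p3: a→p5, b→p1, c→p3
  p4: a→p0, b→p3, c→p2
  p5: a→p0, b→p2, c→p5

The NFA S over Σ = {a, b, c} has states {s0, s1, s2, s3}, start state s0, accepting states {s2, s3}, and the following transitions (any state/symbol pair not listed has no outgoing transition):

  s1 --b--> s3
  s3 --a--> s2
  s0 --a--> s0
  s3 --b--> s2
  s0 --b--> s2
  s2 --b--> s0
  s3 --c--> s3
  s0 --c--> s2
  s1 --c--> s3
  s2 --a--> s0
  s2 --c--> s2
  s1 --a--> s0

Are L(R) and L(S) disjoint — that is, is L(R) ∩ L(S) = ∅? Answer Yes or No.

No

The string b is accepted by both R and S.
Hence L(R) ∩ L(S) ≠ ∅.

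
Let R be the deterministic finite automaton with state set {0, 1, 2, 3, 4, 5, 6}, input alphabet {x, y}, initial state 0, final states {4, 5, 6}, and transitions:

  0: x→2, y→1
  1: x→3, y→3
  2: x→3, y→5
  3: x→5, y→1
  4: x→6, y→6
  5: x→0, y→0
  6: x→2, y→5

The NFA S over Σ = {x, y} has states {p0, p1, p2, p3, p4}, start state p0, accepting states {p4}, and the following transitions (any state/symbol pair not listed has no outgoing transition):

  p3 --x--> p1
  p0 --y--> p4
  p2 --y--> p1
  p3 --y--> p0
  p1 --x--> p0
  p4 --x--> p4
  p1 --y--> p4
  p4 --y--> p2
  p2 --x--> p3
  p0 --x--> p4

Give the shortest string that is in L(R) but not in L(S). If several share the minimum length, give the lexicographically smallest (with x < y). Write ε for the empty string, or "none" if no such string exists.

xy

The string xy is accepted by R but not by S.
No shorter string lies in the difference, and xy is the lexicographically first length-2 string in L(R) \ L(S).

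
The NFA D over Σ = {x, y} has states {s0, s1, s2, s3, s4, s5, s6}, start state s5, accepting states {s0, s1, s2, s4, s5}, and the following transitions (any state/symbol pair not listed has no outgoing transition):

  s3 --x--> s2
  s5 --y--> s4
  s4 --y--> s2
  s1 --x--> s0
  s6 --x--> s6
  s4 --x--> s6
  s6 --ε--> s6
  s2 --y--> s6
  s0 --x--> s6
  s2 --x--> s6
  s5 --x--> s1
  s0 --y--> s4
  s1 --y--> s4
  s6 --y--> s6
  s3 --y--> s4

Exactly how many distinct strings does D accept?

9

The useful subgraph on states {s0, s1, s2, s4, s5} is acyclic, so L(D) is finite; the longest accepting path visits 5 useful states, giving maximum string length 4.
Counting accepting paths from s5 by length: 1 of length 0, 2 of length 1, 3 of length 2, 2 of length 3, 1 of length 4. Total 9.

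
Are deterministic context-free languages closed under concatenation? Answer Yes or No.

No

Take L₁ = {ε, c} (finite, hence regular and DCFL) and L₂ = {c aⁿbⁿ : n≥0} ∪ {cc aⁿb²ⁿ : n≥0} (a DCFL: the number of leading c's tells the DPDA whether to pop one stack symbol per b or per two b's). Then L₁L₂ ∩ cca⁺b* = {cc aⁿbⁿ : n≥1} ∪ {cc aⁿb²ⁿ : n≥1}. If L₁L₂ were a DCFL, so would be this intersection with a regular set, and a DPDA for it started from its configuration after reading cc would accept {aⁿbⁿ : n≥1} ∪ {aⁿb²ⁿ : n≥1}, which no deterministic PDA accepts (a DPDA for it would have a single run on aⁿb²ⁿ, accepting after the prefix aⁿbⁿ and accepting again after n more b's; an ordinary PDA that simulates it on a's and b's and, at any moment when it is accepting, may switch to reading only a fresh letter d while feeding each d to the simulation as a b, would accept aⁱbʲdᵏ (k≥1) exactly when both aⁱbʲ and aⁱbʲ⁺ᵏ are in the language, i.e. its language intersected with the regular set a*b*d⁺ would be exactly {aⁿbⁿdⁿ : n≥1} — impossible, since context-free languages are closed under intersection with regular sets and {aⁿbⁿdⁿ} is not context-free). Hence L₁L₂ is not a DCFL.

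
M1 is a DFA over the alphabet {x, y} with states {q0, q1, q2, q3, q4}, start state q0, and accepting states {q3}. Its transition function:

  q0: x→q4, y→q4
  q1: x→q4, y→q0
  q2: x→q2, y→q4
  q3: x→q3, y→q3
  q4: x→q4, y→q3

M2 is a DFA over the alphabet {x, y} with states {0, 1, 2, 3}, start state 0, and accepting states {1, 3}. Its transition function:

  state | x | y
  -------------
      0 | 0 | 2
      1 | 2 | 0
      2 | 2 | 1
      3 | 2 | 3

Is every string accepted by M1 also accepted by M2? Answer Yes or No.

No

The string xy is in L(M1) but not in L(M2).
So L(M1) ⊄ L(M2).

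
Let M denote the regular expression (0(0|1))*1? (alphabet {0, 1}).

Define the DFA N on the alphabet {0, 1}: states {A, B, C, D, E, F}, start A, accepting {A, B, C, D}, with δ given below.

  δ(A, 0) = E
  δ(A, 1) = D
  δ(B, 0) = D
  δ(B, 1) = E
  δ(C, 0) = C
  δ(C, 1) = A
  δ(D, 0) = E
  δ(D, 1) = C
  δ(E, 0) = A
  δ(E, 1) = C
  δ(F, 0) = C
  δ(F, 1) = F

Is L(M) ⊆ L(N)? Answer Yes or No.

Yes

Converting the expression M to a DFA (subset construction, then merging equivalent states) gives the minimal DFA with states {m0, m1, m2, m3}, start state m0, accepting states {m0, m2} and transitions m0: 0→m1, 1→m2; m1: 0→m0, 1→m0; m2: 0→m3, 1→m3; m3: 0→m3, 1→m3.
Exploring the product automaton M × N from the start pair (m0, A), following both machines on each input symbol, reaches 10 state pairs: (m0, A), (m1, E), (m2, D), (m0, C), (m3, E), (m3, C), (m1, C), (m2, A), (m3, A), (m3, D).
M accepts in {m0, m2} and N accepts in {A, B, C, D}. The reachable pairs whose M-component is accepting are (m0, A), (m2, D), (m0, C), (m2, A); in each of them the N-component is accepting too, so the product for L(M) \ L(N) (M-component accepting, N-component rejecting) has no reachable accepting pair and the difference is empty.
Hence every string in L(M) is also in L(N).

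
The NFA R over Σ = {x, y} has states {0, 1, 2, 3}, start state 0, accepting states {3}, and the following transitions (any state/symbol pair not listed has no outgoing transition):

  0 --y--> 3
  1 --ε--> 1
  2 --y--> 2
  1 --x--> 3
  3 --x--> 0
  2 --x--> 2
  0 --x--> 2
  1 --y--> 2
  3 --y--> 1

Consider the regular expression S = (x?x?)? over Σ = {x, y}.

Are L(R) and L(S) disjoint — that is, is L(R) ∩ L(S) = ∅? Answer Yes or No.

Yes

Converting the expression S to a DFA (subset construction, then merging equivalent states) gives the minimal DFA with states {s0, s1, s2, s3}, start state s0, accepting states {s0, s1, s3} and transitions s0: x→s1, y→s2; s1: x→s3, y→s2; s2: x→s2, y→s2; s3: x→s2, y→s2.
Exploring the product automaton R × S from the start pair (0, s0), following both machines on each input symbol, reaches 7 state pairs: (0, s0), (2, s1), (3, s2), (2, s3), (2, s2), (0, s2), (1, s2).
R accepts in {3} and S accepts in {s0, s1, s3}; no reachable pair has both components accepting, so no string drives both machines to acceptance simultaneously and L(R) ∩ L(S) = ∅.
So no string is accepted by both, and the intersection is empty.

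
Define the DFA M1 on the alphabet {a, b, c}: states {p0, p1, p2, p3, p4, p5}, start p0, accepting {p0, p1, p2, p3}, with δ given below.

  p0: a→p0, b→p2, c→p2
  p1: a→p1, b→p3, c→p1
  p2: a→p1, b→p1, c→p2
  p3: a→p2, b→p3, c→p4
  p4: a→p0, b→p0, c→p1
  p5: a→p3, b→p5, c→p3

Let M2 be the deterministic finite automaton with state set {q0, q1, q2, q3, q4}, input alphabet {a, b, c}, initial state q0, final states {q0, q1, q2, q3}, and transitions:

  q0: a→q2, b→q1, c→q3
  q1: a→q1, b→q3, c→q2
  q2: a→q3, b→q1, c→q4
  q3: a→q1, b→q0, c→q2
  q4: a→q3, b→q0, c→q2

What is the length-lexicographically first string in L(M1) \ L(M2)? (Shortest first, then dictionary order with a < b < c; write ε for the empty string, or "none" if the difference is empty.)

ac

The string ac is accepted by M1 but not by M2.
No shorter string lies in the difference, and ac is the lexicographically first length-2 string in L(M1) \ L(M2).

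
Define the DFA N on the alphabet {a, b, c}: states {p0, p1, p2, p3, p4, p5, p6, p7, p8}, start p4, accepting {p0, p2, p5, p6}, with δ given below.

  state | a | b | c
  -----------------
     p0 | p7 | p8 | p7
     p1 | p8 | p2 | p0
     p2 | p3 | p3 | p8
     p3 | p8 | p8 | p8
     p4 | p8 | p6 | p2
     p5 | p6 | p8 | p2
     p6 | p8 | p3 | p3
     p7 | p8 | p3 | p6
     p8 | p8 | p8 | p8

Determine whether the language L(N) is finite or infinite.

finite

The useful states (reachable from p4 and able to reach an accepting state) are {p2, p4, p6}.
Restricted to these states the transition graph has no cycle, so every accepting path has bounded length and L is finite.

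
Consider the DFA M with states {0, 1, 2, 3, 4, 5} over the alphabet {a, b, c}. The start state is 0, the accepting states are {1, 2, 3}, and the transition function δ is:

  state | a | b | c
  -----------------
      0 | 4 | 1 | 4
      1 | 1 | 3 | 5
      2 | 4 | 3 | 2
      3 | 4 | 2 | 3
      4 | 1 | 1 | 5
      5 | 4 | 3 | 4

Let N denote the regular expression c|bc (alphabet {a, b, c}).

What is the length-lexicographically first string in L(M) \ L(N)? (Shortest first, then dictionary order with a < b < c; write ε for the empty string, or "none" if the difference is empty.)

b

The string b is accepted by M but not by N.
No shorter string lies in the difference, and b is the lexicographically first length-1 string in L(M) \ L(N).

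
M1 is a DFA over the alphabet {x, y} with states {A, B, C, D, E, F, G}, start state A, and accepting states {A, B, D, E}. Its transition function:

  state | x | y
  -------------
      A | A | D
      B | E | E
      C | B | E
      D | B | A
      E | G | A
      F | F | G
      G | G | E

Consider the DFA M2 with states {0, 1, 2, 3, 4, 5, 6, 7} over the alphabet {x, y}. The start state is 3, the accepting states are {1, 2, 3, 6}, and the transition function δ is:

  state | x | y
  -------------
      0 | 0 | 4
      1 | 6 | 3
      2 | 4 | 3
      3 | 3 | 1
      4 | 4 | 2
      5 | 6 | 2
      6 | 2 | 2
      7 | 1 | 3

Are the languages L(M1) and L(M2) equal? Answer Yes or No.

Yes

Exploring the product automaton M1 × M2 from the start pair (A, 3), following both machines on each input symbol, reaches 5 state pairs: (A, 3), (D, 1), (B, 6), (E, 2), (G, 4).
M1 accepts in {A, B, D, E} and M2 accepts in {1, 2, 3, 6}. In every reachable pair the two components are either both accepting — (A, 3), (D, 1), (B, 6), (E, 2) — or both non-accepting, so no string is accepted by exactly one of the machines: L(M1) \ L(M2) and L(M2) \ L(M1) are both empty.
Hence every string is accepted by M1 iff it is accepted by M2, and the two languages coincide.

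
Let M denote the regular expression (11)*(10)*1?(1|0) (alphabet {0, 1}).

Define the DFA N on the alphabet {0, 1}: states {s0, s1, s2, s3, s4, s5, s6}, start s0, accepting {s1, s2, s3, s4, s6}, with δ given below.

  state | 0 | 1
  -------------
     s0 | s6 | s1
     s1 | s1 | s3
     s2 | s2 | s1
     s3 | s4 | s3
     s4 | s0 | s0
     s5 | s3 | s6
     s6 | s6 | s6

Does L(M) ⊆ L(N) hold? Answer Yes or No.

The string 10100 is in L(M) but not in L(N).
So L(M) ⊄ L(N).

No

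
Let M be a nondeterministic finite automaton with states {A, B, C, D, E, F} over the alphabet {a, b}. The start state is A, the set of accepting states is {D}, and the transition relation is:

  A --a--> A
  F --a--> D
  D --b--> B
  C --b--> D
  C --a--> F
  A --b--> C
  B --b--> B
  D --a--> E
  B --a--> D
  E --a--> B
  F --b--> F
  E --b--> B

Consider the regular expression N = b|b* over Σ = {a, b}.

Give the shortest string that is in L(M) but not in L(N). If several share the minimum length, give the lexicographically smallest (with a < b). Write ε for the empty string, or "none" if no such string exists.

The string abb is accepted by M but not by N.
No shorter string lies in the difference, and abb is the lexicographically first length-3 string in L(M) \ L(N).

abb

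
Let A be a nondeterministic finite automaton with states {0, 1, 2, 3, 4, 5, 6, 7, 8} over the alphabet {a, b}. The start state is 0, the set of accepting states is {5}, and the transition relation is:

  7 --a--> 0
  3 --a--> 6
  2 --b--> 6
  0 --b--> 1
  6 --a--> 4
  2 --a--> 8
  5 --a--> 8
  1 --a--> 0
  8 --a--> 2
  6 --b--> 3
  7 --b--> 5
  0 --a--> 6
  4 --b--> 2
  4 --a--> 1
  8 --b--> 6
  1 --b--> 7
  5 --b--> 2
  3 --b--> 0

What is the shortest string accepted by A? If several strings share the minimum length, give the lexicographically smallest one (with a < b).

bbb

A breadth-first search from 0 reaches an accepting state first via the path 0 → 1 → 7 → 5 on input bbb.
No string of length < 3 is accepted (BFS exhausts all shorter strings without reaching an accepting state), and bbb is the lexicographically least accepting string of length 3.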